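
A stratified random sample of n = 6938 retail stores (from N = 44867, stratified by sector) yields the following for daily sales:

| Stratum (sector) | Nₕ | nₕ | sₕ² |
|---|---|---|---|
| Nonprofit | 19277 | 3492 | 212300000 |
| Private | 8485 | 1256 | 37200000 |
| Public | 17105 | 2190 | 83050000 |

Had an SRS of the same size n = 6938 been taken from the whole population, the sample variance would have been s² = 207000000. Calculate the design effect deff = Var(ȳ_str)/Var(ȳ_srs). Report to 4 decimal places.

0.5907

Var(ȳ_str) = Σ Wₕ²(1−fₕ)sₕ²/nₕ with Wₕ = Nₕ/44867:
  Nonprofit: (19277/44867)²·(1−3492/19277)·212300000/3492 = 9189.793
  Private: (8485/44867)²·(1−1256/8485)·37200000/1256 = 902.4628
  Public: (17105/44867)²·(1−2190/17105)·83050000/2190 = 4806.0446
  → Var(ȳ_str) = 14898.3.
Var(ȳ_srs) = (1 − 6938/44867)·207000000/6938 = 25222.052.
deff = 14898.3 / 25222.052 = 0.5907.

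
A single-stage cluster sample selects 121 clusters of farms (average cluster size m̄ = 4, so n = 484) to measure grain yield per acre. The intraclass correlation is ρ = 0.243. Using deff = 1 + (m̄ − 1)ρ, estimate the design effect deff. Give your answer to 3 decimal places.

1.729

deff = 1 + (4 − 1)·0.243 = 1 + 0.729 = 1.729.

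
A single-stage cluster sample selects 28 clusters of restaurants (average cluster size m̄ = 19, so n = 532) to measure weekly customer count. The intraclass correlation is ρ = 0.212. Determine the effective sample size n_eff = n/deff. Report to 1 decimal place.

deff = 1 + (19 − 1)·0.212 = 1 + 3.816 = 4.816.
n_eff = 532 / 4.816 = 110.5.

110.5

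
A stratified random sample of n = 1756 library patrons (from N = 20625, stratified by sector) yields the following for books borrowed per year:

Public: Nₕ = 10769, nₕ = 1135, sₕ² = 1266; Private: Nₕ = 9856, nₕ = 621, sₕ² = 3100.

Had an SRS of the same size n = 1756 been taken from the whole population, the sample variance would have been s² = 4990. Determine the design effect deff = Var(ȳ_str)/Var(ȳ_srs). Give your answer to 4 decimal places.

0.5155

Var(ȳ_str) = Σ Wₕ²(1−fₕ)sₕ²/nₕ with Wₕ = Nₕ/20625:
  Public: (10769/20625)²·(1−1135/10769)·1266/1135 = 0.27203949
  Private: (9856/20625)²·(1−621/9856)·3100/621 = 1.0681193
  → Var(ȳ_str) = 1.3401588.
Var(ȳ_srs) = (1 − 1756/20625)·4990/1756 = 2.5997463.
deff = 1.3401588 / 2.5997463 = 0.5155.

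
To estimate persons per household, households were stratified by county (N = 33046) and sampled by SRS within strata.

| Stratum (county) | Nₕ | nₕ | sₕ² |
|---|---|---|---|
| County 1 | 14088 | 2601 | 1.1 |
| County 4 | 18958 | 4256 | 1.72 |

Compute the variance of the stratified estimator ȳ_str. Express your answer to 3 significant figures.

Var(ȳ_str) = Σₕ Wₕ²(1 − fₕ)sₕ²/nₕ with Wₕ = Nₕ/N, N = 33046.
County 1: Wₕ = 0.42631483; term = 0.42631483²·(1 − 0.18462521)·1.1/2601 = 6.2671559 × 10^-5.
County 4: Wₕ = 0.57368517; term = 0.57368517²·(1 − 0.22449625)·1.72/4256 = 1.0314732 × 10^-4.
Sum = 1.6581888 × 10^-4.

1.66 × 10^-4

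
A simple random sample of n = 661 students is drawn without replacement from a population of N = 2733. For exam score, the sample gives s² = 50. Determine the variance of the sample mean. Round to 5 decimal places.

Under SRS without replacement, Var(ȳ) = (1 − f)·s²/n with f = n/N = 661/2733 = 0.24185876.
Var(ȳ) = (1 − 0.24185876)·50/661 = 0.75814124·0.075642965 = 0.057348051.

0.05735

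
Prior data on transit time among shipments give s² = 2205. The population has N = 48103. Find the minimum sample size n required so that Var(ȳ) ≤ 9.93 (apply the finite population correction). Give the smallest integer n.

222

Without fpc, n₀ = s²/D = 2205/9.93 = 222.0544.
With fpc, (1 − n/N)·s²/n ≤ D requires n ≥ n₀/(1 + n₀/N) = 222.0544/(1 + 222.0544/48103) = 221.0341.
Rounding up, n = 222.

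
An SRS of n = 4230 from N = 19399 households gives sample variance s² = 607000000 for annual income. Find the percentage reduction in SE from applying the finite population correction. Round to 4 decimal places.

11.5722

f = n/N = 4230/19399 = 0.21805248.
SE_no-fpc = √(s²/n) = 378.81238; SE_fpc = √((1−f)s²/n) = 334.97544.
Ratio = √(1−f) = 0.88427797. Reduction = 100·(1 − 0.88427797) = 11.5722%.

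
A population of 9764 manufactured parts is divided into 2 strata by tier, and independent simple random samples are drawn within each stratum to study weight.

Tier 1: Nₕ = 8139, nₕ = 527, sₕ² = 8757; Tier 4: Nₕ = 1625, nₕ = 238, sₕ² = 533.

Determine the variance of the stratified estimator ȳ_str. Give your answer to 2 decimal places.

10.85

Var(ȳ_str) = Σₕ Wₕ²(1 − fₕ)sₕ²/nₕ with Wₕ = Nₕ/N, N = 9764.
Tier 1: Wₕ = 0.83357231; term = 0.83357231²·(1 − 0.06474997)·8757/527 = 10.79839.
Tier 4: Wₕ = 0.16642769; term = 0.16642769²·(1 − 0.14646154)·533/238 = 0.052944949.
Sum = 10.851335.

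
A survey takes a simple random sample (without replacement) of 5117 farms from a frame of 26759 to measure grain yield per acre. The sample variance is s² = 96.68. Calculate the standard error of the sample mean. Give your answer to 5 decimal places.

Under SRS without replacement, Var(ȳ) = (1 − f)·s²/n with f = n/N = 5117/26759 = 0.19122538.
Var(ȳ) = (1 − 0.19122538)·96.68/5117 = 0.80877462·0.018893883 = 0.015280893.
SE(ȳ) = √(0.015280893) = 0.12362.

0.12362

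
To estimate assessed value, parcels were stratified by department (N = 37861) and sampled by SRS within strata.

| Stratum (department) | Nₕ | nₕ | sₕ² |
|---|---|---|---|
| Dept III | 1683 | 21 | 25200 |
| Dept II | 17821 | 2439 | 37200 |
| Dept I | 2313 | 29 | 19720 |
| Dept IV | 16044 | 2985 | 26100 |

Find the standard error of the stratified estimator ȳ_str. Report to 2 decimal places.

3.01

Var(ȳ_str) = Σₕ Wₕ²(1 − fₕ)sₕ²/nₕ with Wₕ = Nₕ/N, N = 37861.
Dept III: Wₕ = 0.04445207; term = 0.04445207²·(1 − 0.01247772)·25200/21 = 2.3415974.
Dept II: Wₕ = 0.47069544; term = 0.47069544²·(1 − 0.13686101)·37200/2439 = 2.9167006.
Dept I: Wₕ = 0.06109189; term = 0.06109189²·(1 − 0.01253783)·19720/29 = 2.506089.
Dept IV: Wₕ = 0.42376060; term = 0.42376060²·(1 − 0.18605086)·26100/2985 = 1.278011.
Sum = 9.042398.
SE = √(9.042398) = 3.01.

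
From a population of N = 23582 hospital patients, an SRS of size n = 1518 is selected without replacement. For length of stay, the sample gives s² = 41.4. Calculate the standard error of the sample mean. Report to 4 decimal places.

Under SRS without replacement, Var(ȳ) = (1 − f)·s²/n with f = n/N = 1518/23582 = 0.06437113.
Var(ȳ) = (1 − 0.06437113)·41.4/1518 = 0.93562887·0.027272727 = 0.025517151.
SE(ȳ) = √(0.025517151) = 0.1597.

0.1597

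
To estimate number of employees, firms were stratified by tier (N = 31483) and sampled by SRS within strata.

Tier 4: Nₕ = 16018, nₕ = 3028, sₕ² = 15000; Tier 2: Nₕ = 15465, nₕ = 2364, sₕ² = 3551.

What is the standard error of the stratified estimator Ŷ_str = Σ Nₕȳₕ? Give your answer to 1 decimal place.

36538.9

Var(Ŷ_str) = Σₕ Nₕ²(1 − fₕ)sₕ²/nₕ.
Tier 4: 16018²·(1 − 3028/16018)·15000/3028 = 1.0307488 × 10^9.
Tier 2: 15465²·(1 − 2364/15465)·3551/2364 = 3.0433897 × 10^8.
Sum = 1.3350878 × 10^9.
SE = √(1.3350878 × 10^9) = 36538.9.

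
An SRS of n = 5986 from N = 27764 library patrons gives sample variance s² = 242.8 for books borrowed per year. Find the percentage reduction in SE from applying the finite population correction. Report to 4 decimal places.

f = n/N = 5986/27764 = 0.21560294.
SE_no-fpc = √(s²/n) = 0.20139839; SE_fpc = √((1−f)s²/n) = 0.17837088.
Ratio = √(1−f) = 0.88566193. Reduction = 100·(1 − 0.88566193) = 11.4338%.

11.4338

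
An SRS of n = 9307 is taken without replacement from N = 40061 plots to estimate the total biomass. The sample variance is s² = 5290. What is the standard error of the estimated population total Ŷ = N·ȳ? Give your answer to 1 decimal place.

Var(Ŷ) = N²·Var(ȳ) = N²·(1 − n/N)·s²/n.
f = 9307/40061 = 0.23232071; Var(ȳ) = 0.76767929·5290/9307 = 0.43634076.
Var(Ŷ) = 40061² · 0.43634076 = 7.0027618 × 10^8.
SE(Ŷ) = √(7.0027618 × 10^8) = 26462.7.

26462.7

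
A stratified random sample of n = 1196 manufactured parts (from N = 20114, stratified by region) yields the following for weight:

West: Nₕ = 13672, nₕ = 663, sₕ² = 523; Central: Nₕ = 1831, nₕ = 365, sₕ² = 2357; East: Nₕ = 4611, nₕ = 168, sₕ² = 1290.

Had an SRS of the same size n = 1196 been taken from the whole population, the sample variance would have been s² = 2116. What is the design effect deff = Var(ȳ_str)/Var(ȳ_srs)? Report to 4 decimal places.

Var(ȳ_str) = Σ Wₕ²(1−fₕ)sₕ²/nₕ with Wₕ = Nₕ/20114:
  West: (13672/20114)²·(1−663/13672)·523/663 = 0.34679053
  Central: (1831/20114)²·(1−365/1831)·2357/365 = 0.04284421
  East: (4611/20114)²·(1−168/4611)·1290/168 = 0.38882571
  → Var(ȳ_str) = 0.77846045.
Var(ȳ_srs) = (1 − 1196/20114)·2116/1196 = 1.6640304.
deff = 0.77846045 / 1.6640304 = 0.4678.

0.4678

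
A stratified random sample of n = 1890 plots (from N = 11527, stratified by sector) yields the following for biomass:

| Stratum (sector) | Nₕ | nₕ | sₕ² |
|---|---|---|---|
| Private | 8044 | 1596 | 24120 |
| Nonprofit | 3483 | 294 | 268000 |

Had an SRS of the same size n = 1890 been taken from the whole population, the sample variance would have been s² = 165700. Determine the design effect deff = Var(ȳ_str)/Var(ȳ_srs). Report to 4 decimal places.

1.1201

Var(ȳ_str) = Σ Wₕ²(1−fₕ)sₕ²/nₕ with Wₕ = Nₕ/11527:
  Private: (8044/11527)²·(1−1596/8044)·24120/1596 = 5.8994146
  Nonprofit: (3483/11527)²·(1−294/3483)·268000/294 = 76.201386
  → Var(ȳ_str) = 82.100801.
Var(ȳ_srs) = (1 − 1890/11527)·165700/1890 = 73.297012.
deff = 82.100801 / 73.297012 = 1.1201.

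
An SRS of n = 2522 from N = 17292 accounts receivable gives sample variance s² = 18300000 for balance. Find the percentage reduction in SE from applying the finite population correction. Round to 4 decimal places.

7.5796

f = n/N = 2522/17292 = 0.14584779.
SE_no-fpc = √(s²/n) = 85.183014; SE_fpc = √((1−f)s²/n) = 78.726445.
Ratio = √(1−f) = 0.92420355. Reduction = 100·(1 − 0.92420355) = 7.5796%.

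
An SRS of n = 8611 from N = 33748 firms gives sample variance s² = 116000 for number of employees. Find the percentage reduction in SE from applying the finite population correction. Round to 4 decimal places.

f = n/N = 8611/33748 = 0.25515586.
SE_no-fpc = √(s²/n) = 3.6703054; SE_fpc = √((1−f)s²/n) = 3.1676333.
Ratio = √(1−f) = 0.86304353. Reduction = 100·(1 − 0.86304353) = 13.6956%.

13.6956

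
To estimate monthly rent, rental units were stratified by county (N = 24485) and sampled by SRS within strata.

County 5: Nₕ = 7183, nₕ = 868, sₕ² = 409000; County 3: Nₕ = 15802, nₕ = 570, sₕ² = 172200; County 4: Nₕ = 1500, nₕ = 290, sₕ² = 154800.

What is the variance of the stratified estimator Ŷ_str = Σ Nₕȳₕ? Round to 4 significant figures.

9.506 × 10^10

Var(Ŷ_str) = Σₕ Nₕ²(1 − fₕ)sₕ²/nₕ.
County 5: 7183²·(1 − 868/7183)·409000/868 = 2.1373852 × 10^10.
County 3: 15802²·(1 − 570/15802)·172200/570 = 7.2715548 × 10^10.
County 4: 1500²·(1 − 290/1500)·154800/290 = 9.6883448 × 10^8.
Sum = 9.5058234 × 10^10.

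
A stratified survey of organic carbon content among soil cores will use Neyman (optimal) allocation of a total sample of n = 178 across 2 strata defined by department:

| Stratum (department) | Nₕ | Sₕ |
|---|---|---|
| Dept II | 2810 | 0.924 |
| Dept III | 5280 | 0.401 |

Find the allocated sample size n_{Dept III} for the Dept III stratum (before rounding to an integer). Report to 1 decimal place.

Neyman allocation: nₕ = n·NₕSₕ / Σⱼ NⱼSⱼ.
Σ NⱼSⱼ = 2810·0.924 + 5280·0.401 = 4713.72.
n_{Dept III} = 178·5280·0.401 / 4713.72 = 80.0.

80.0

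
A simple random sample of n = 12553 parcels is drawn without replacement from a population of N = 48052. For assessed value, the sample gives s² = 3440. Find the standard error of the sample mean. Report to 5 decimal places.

Under SRS without replacement, Var(ȳ) = (1 − f)·s²/n with f = n/N = 12553/48052 = 0.26123783.
Var(ȳ) = (1 − 0.26123783)·3440/12553 = 0.73876217·0.27403808 = 0.20244897.
SE(ȳ) = √(0.20244897) = 0.44994.

0.44994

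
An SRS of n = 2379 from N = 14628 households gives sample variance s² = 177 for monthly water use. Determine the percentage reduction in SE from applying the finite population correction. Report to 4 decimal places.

f = n/N = 2379/14628 = 0.16263331.
SE_no-fpc = √(s²/n) = 0.27276548; SE_fpc = √((1−f)s²/n) = 0.24960154.
Ratio = √(1−f) = 0.91507743. Reduction = 100·(1 − 0.91507743) = 8.4923%.

8.4923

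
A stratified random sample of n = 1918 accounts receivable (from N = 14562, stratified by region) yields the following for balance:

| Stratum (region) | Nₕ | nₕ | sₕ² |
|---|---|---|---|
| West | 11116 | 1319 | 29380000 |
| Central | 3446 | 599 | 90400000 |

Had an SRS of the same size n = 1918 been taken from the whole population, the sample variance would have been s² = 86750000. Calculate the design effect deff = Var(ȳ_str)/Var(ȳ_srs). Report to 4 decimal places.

0.4691

Var(ȳ_str) = Σ Wₕ²(1−fₕ)sₕ²/nₕ with Wₕ = Nₕ/14562:
  West: (11116/14562)²·(1−1319/11116)·29380000/1319 = 11439.488
  Central: (3446/14562)²·(1−599/3446)·90400000/599 = 6982.3609
  → Var(ȳ_str) = 18421.849.
Var(ȳ_srs) = (1 − 1918/14562)·86750000/1918 = 39272.12.
deff = 18421.849 / 39272.12 = 0.4691.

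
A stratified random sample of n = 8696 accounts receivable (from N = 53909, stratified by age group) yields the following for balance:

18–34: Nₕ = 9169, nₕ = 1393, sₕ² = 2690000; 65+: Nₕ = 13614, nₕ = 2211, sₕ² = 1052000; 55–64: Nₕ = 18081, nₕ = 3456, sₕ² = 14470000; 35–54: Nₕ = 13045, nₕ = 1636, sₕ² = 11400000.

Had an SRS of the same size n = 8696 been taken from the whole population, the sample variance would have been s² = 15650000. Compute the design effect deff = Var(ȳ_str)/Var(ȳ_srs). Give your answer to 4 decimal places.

Var(ȳ_str) = Σ Wₕ²(1−fₕ)sₕ²/nₕ with Wₕ = Nₕ/53909:
  18–34: (9169/53909)²·(1−1393/9169)·2690000/1393 = 47.375831
  65+: (13614/53909)²·(1−2211/13614)·1052000/2211 = 25.416124
  55–64: (18081/53909)²·(1−3456/18081)·14470000/3456 = 380.96981
  35–54: (13045/53909)²·(1−1636/13045)·11400000/1636 = 356.85408
  → Var(ȳ_str) = 810.61585.
Var(ȳ_srs) = (1 − 8696/53909)·15650000/8696 = 1509.374.
deff = 810.61585 / 1509.374 = 0.5371.

0.5371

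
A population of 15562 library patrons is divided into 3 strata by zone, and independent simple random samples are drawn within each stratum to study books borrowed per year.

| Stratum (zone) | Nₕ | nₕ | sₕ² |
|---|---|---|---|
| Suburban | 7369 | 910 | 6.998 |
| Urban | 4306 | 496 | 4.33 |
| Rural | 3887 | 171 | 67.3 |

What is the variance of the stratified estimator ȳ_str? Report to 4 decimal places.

0.0256

Var(ȳ_str) = Σₕ Wₕ²(1 − fₕ)sₕ²/nₕ with Wₕ = Nₕ/N, N = 15562.
Suburban: Wₕ = 0.47352525; term = 0.47352525²·(1 − 0.12349030)·6.998/910 = 0.0015113866.
Urban: Wₕ = 0.27669965; term = 0.27669965²·(1 − 0.11518811)·4.33/496 = 5.9139058 × 10^-4.
Rural: Wₕ = 0.24977509; term = 0.24977509²·(1 − 0.04399280)·67.3/171 = 0.023473529.
Sum = 0.025576306.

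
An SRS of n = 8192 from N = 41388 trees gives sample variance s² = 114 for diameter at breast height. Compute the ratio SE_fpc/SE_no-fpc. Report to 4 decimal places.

0.8956

f = n/N = 8192/41388 = 0.19793177.
SE_no-fpc = √(s²/n) = 0.11796616; SE_fpc = √((1−f)s²/n) = 0.10564845.
Ratio = √(1−f) = 0.89558262.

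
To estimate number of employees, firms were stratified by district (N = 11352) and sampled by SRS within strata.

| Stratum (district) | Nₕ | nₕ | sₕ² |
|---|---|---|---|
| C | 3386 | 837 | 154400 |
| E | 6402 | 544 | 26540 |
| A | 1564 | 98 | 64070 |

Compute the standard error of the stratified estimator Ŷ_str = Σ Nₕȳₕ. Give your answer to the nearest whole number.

70148

Var(Ŷ_str) = Σₕ Nₕ²(1 − fₕ)sₕ²/nₕ.
C: 3386²·(1 − 837/3386)·154400/837 = 1.5921304 × 10^9.
E: 6402²·(1 − 544/6402)·26540/544 = 1.8296459 × 10^9.
A: 1564²·(1 − 98/1564)·64070/98 = 1.4989922 × 10^9.
Sum = 4.9207685 × 10^9.
SE = √(4.9207685 × 10^9) = 70148.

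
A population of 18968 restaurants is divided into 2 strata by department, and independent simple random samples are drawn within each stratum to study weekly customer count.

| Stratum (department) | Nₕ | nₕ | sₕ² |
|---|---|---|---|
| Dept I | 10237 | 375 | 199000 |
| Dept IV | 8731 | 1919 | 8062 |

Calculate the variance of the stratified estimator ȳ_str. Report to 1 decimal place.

Var(ȳ_str) = Σₕ Wₕ²(1 − fₕ)sₕ²/nₕ with Wₕ = Nₕ/N, N = 18968.
Dept I: Wₕ = 0.53969844; term = 0.53969844²·(1 − 0.03663183)·199000/375 = 148.90745.
Dept IV: Wₕ = 0.46030156; term = 0.46030156²·(1 − 0.21979155)·8062/1919 = 0.69448579.
Sum = 149.60194.

149.6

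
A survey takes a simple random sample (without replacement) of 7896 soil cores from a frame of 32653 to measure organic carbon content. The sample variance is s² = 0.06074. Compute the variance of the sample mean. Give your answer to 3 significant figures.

Under SRS without replacement, Var(ȳ) = (1 − f)·s²/n with f = n/N = 7896/32653 = 0.24181545.
Var(ȳ) = (1 − 0.24181545)·0.06074/7896 = 0.75818455·7.6925025 × 10^-6 = 5.8323365 × 10^-6.

5.83 × 10^-6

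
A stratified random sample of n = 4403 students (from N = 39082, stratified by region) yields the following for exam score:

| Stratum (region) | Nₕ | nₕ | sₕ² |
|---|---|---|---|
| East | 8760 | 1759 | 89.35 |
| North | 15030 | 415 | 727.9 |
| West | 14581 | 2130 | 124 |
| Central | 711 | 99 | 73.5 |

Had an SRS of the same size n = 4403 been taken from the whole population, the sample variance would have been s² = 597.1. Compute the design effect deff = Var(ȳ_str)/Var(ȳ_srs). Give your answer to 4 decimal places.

2.1724

Var(ȳ_str) = Σ Wₕ²(1−fₕ)sₕ²/nₕ with Wₕ = Nₕ/39082:
  East: (8760/39082)²·(1−1759/8760)·89.35/1759 = 0.0020395734
  North: (15030/39082)²·(1−415/15030)·727.9/415 = 0.25224808
  West: (14581/39082)²·(1−2130/14581)·124/2130 = 0.0069195852
  Central: (711/39082)²·(1−99/711)·73.5/99 = 2.115045 × 10^-4
  → Var(ȳ_str) = 0.26141874.
Var(ȳ_srs) = (1 − 4403/39082)·597.1/4403 = 0.12033395.
deff = 0.26141874 / 0.12033395 = 2.1724.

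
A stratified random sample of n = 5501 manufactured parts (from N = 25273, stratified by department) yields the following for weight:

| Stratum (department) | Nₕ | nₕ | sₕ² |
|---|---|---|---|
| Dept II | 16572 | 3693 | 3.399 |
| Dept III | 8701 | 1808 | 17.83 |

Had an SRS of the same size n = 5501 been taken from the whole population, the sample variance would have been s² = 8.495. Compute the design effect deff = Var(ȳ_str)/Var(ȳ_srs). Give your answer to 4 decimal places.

1.0210

Var(ȳ_str) = Σ Wₕ²(1−fₕ)sₕ²/nₕ with Wₕ = Nₕ/25273:
  Dept II: (16572/25273)²·(1−3693/16572)·3.399/3693 = 3.0754972 × 10^-4
  Dept III: (8701/25273)²·(1−1808/8701)·17.83/1808 = 9.2601233 × 10^-4
  → Var(ȳ_str) = 0.0012335621.
Var(ȳ_srs) = (1 − 5501/25273)·8.495/5501 = 0.0012081352.
deff = 0.0012335621 / 0.0012081352 = 1.0210.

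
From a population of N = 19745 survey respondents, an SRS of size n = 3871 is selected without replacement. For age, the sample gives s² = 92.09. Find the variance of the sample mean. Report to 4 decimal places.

0.0191

Under SRS without replacement, Var(ȳ) = (1 − f)·s²/n with f = n/N = 3871/19745 = 0.19604963.
Var(ȳ) = (1 − 0.19604963)·92.09/3871 = 0.80395037·0.023789718 = 0.019125753.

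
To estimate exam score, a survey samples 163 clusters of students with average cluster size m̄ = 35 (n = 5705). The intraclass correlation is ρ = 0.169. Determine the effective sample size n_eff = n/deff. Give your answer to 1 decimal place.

845.7

deff = 1 + (35 − 1)·0.169 = 1 + 5.746 = 6.746.
n_eff = 5705 / 6.746 = 845.7.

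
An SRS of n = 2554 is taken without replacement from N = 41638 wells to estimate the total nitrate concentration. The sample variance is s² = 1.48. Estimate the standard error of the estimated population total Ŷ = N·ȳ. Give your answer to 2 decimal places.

Var(Ŷ) = N²·Var(ȳ) = N²·(1 − n/N)·s²/n.
f = 2554/41638 = 0.06133820; Var(ȳ) = 0.93866180·1.48/2554 = 5.4393871 × 10^-4.
Var(Ŷ) = 41638² · (5.4393871 × 10^-4) = 943039.08.
SE(Ŷ) = √(943039.08) = 971.10.

971.10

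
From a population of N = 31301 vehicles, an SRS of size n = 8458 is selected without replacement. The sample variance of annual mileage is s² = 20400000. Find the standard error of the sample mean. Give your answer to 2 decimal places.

Under SRS without replacement, Var(ȳ) = (1 − f)·s²/n with f = n/N = 8458/31301 = 0.27021501.
Var(ȳ) = (1 − 0.27021501)·20400000/8458 = 0.72978499·2411.9177 = 1760.1813.
SE(ȳ) = √(1760.1813) = 41.95.

41.95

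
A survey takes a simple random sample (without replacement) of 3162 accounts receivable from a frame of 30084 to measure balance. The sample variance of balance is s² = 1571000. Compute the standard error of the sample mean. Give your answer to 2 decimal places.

21.09

Under SRS without replacement, Var(ȳ) = (1 − f)·s²/n with f = n/N = 3162/30084 = 0.10510570.
Var(ȳ) = (1 − 0.10510570)·1571000/3162 = 0.89489430·496.83744 = 444.617.
SE(ȳ) = √(444.617) = 21.09.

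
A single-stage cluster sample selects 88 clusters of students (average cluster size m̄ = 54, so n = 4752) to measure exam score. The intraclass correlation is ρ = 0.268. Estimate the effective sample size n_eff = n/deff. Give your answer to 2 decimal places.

312.55

deff = 1 + (54 − 1)·0.268 = 1 + 14.204 = 15.204.
n_eff = 4752 / 15.204 = 312.55.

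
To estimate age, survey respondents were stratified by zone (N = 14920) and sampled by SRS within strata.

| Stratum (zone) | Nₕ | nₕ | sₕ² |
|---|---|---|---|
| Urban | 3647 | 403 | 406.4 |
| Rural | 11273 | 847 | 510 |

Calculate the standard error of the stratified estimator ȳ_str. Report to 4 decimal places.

Var(ȳ_str) = Σₕ Wₕ²(1 − fₕ)sₕ²/nₕ with Wₕ = Nₕ/N, N = 14920.
Urban: Wₕ = 0.24443700; term = 0.24443700²·(1 − 0.11050178)·406.4/403 = 0.053595412.
Rural: Wₕ = 0.75556300; term = 0.75556300²·(1 − 0.07513528)·510/847 = 0.31791158.
Sum = 0.37150699.
SE = √(0.37150699) = 0.6095.

0.6095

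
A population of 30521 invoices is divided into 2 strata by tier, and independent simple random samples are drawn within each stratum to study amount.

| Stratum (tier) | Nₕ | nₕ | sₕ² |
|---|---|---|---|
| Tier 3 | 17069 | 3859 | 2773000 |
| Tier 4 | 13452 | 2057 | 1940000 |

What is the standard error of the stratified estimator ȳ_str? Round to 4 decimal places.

18.1419

Var(ȳ_str) = Σₕ Wₕ²(1 − fₕ)sₕ²/nₕ with Wₕ = Nₕ/N, N = 30521.
Tier 3: Wₕ = 0.55925428; term = 0.55925428²·(1 − 0.22608237)·2773000/3859 = 173.9356.
Tier 4: Wₕ = 0.44074572; term = 0.44074572²·(1 − 0.15291406)·1940000/2057 = 155.19264.
Sum = 329.12824.
SE = √(329.12824) = 18.1419.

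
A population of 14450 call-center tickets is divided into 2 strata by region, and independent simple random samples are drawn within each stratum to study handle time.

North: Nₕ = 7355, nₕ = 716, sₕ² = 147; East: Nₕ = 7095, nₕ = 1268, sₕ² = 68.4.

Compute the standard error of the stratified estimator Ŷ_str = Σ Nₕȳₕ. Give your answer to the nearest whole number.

Var(Ŷ_str) = Σₕ Nₕ²(1 − fₕ)sₕ²/nₕ.
North: 7355²·(1 − 716/7355)·147/716 = 1.0025122 × 10^7.
East: 7095²·(1 − 1268/7095)·68.4/1268 = 2.230151 × 10^6.
Sum = 1.2255273 × 10^7.
SE = √(1.2255273 × 10^7) = 3501.

3501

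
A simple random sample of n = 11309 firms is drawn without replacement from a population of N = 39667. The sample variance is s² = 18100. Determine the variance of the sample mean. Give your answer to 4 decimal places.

Under SRS without replacement, Var(ȳ) = (1 − f)·s²/n with f = n/N = 11309/39667 = 0.28509844.
Var(ȳ) = (1 − 0.28509844)·18100/11309 = 0.71490156·1.6004952 = 1.1441965.

1.1442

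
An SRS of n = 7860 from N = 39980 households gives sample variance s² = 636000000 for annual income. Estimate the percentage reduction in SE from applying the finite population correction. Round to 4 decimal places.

10.3673

f = n/N = 7860/39980 = 0.19659830.
SE_no-fpc = √(s²/n) = 284.45743; SE_fpc = √((1−f)s²/n) = 254.96681.
Ratio = √(1−f) = 0.89632678. Reduction = 100·(1 − 0.89632678) = 10.3673%.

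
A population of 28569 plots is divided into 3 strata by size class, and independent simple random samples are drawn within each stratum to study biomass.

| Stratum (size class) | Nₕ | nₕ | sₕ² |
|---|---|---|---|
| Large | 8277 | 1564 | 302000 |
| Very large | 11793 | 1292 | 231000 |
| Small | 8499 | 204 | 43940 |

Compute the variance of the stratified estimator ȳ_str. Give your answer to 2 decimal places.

58.88

Var(ȳ_str) = Σₕ Wₕ²(1 − fₕ)sₕ²/nₕ with Wₕ = Nₕ/N, N = 28569.
Large: Wₕ = 0.28971963; term = 0.28971963²·(1 − 0.18895735)·302000/1564 = 13.145276.
Very large: Wₕ = 0.41279009; term = 0.41279009²·(1 − 0.10955652)·231000/1292 = 27.127786.
Small: Wₕ = 0.29749029; term = 0.29749029²·(1 − 0.02400282)·43940/204 = 18.604758.
Sum = 58.87782.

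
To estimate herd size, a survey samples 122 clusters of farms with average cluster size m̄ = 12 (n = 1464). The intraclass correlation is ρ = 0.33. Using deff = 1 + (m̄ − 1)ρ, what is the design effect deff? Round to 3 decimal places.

deff = 1 + (12 − 1)·0.33 = 1 + 3.63 = 4.63.

4.630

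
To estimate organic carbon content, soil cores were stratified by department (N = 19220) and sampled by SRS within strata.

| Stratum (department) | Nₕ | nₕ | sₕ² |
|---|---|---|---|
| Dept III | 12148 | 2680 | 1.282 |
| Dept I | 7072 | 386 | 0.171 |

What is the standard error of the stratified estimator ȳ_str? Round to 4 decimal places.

0.0143

Var(ȳ_str) = Σₕ Wₕ²(1 − fₕ)sₕ²/nₕ with Wₕ = Nₕ/N, N = 19220.
Dept III: Wₕ = 0.63204995; term = 0.63204995²·(1 − 0.22061245)·1.282/2680 = 1.4893936 × 10^-4.
Dept I: Wₕ = 0.36795005; term = 0.36795005²·(1 − 0.05458145)·0.171/386 = 5.6703604 × 10^-5.
Sum = 2.0564296 × 10^-4.
SE = √(2.0564296 × 10^-4) = 0.0143.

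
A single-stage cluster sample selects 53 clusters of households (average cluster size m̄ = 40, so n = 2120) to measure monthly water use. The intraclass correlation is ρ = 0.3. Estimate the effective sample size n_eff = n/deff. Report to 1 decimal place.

deff = 1 + (40 − 1)·0.3 = 1 + 11.7 = 12.7.
n_eff = 2120 / 12.7 = 166.9.

166.9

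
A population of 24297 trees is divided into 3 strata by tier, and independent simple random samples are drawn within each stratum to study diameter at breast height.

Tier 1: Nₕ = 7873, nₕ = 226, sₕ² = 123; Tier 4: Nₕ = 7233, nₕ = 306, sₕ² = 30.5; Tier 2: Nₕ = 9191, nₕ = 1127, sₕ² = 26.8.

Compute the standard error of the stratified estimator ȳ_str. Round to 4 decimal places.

Var(ȳ_str) = Σₕ Wₕ²(1 − fₕ)sₕ²/nₕ with Wₕ = Nₕ/N, N = 24297.
Tier 1: Wₕ = 0.32403177; term = 0.32403177²·(1 − 0.02870570)·123/226 = 0.055503799.
Tier 4: Wₕ = 0.29769107; term = 0.29769107²·(1 − 0.04230610)·30.5/306 = 0.0084593454.
Tier 2: Wₕ = 0.37827715; term = 0.37827715²·(1 − 0.12261995)·26.8/1127 = 0.0029855122.
Sum = 0.066948657.
SE = √(0.066948657) = 0.2587.

0.2587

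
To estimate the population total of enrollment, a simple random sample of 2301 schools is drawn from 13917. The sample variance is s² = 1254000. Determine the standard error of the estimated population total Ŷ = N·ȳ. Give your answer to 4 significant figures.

Var(Ŷ) = N²·Var(ȳ) = N²·(1 − n/N)·s²/n.
f = 2301/13917 = 0.16533736; Var(ȳ) = 0.83466264·1254000/2301 = 454.87482.
Var(Ŷ) = 13917² · 454.87482 = 8.8101469 × 10^10.
SE(Ŷ) = √(8.8101469 × 10^10) = 296800.

296800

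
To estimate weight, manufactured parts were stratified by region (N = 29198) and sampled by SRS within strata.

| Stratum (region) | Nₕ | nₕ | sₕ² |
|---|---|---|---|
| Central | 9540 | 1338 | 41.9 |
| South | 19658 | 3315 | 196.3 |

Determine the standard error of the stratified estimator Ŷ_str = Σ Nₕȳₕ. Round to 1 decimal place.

4634.1

Var(Ŷ_str) = Σₕ Nₕ²(1 − fₕ)sₕ²/nₕ.
Central: 9540²·(1 − 1338/9540)·41.9/1338 = 2.4503383 × 10^6.
South: 19658²·(1 − 3315/19658)·196.3/3315 = 1.9024265 × 10^7.
Sum = 2.1474603 × 10^7.
SE = √(2.1474603 × 10^7) = 4634.1.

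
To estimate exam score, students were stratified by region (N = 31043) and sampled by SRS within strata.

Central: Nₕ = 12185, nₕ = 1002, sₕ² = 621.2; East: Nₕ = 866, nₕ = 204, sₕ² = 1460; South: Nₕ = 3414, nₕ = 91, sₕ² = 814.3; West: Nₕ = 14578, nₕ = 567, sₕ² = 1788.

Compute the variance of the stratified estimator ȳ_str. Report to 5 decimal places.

Var(ȳ_str) = Σₕ Wₕ²(1 − fₕ)sₕ²/nₕ with Wₕ = Nₕ/N, N = 31043.
Central: Wₕ = 0.39252005; term = 0.39252005²·(1 − 0.08223225)·621.2/1002 = 0.087663784.
East: Wₕ = 0.02789679; term = 0.02789679²·(1 − 0.23556582)·1460/204 = 0.0042576622.
South: Wₕ = 0.10997648; term = 0.10997648²·(1 − 0.02665495)·814.3/91 = 0.10534393.
West: Wₕ = 0.46960667; term = 0.46960667²·(1 − 0.03889422)·1788/567 = 0.66838111.
Sum = 0.86564649.

0.86565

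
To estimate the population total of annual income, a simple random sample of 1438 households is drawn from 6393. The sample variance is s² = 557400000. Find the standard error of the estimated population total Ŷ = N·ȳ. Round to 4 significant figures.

3.504 × 10^6

Var(Ŷ) = N²·Var(ȳ) = N²·(1 − n/N)·s²/n.
f = 1438/6393 = 0.22493352; Var(ȳ) = 0.77506648·557400000/1438 = 300432.58.
Var(Ŷ) = 6393² · 300432.58 = 1.2278814 × 10^13.
SE(Ŷ) = √(1.2278814 × 10^13) = 3.504 × 10^6.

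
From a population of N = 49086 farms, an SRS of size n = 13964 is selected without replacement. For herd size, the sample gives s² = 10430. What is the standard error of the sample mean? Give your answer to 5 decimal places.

Under SRS without replacement, Var(ȳ) = (1 − f)·s²/n with f = n/N = 13964/49086 = 0.28448030.
Var(ȳ) = (1 − 0.28448030)·10430/13964 = 0.71551970·0.74692065 = 0.53443644.
SE(ȳ) = √(0.53443644) = 0.73105.

0.73105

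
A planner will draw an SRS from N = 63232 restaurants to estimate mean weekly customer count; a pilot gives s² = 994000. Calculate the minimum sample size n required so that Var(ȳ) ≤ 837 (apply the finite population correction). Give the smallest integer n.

1166

Without fpc, n₀ = s²/D = 994000/837 = 1187.5747.
With fpc, (1 − n/N)·s²/n ≤ D requires n ≥ n₀/(1 + n₀/N) = 1187.5747/(1 + 1187.5747/63232) = 1165.6818.
Rounding up, n = 1166.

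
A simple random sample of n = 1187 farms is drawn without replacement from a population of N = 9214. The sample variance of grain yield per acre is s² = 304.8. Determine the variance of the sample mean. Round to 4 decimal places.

0.2237

Under SRS without replacement, Var(ȳ) = (1 − f)·s²/n with f = n/N = 1187/9214 = 0.12882570.
Var(ȳ) = (1 − 0.12882570)·304.8/1187 = 0.87117430·0.2567818 = 0.22370171.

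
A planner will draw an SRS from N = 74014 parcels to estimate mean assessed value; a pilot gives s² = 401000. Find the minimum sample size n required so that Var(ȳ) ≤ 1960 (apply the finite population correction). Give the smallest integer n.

205

Without fpc, n₀ = s²/D = 401000/1960 = 204.5918.
With fpc, (1 − n/N)·s²/n ≤ D requires n ≥ n₀/(1 + n₀/N) = 204.5918/(1 + 204.5918/74014) = 204.0278.
Rounding up, n = 205.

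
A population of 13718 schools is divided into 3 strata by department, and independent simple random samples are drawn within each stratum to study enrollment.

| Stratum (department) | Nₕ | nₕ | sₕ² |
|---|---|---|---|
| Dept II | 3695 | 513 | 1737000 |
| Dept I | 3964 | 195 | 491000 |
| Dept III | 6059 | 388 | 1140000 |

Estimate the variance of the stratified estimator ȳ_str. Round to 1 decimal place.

Var(ȳ_str) = Σₕ Wₕ²(1 − fₕ)sₕ²/nₕ with Wₕ = Nₕ/N, N = 13718.
Dept II: Wₕ = 0.26935413; term = 0.26935413²·(1 − 0.13883627)·1737000/513 = 211.55119.
Dept I: Wₕ = 0.28896341; term = 0.28896341²·(1 − 0.04919273)·491000/195 = 199.90565.
Dept III: Wₕ = 0.44168246; term = 0.44168246²·(1 − 0.06403697)·1140000/388 = 536.47826.
Sum = 947.9351.

947.9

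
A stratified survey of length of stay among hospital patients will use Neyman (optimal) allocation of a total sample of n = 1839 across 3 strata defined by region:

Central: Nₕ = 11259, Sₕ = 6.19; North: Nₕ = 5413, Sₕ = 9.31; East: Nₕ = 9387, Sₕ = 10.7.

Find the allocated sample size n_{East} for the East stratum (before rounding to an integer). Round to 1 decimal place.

837.6

Neyman allocation: nₕ = n·NₕSₕ / Σⱼ NⱼSⱼ.
Σ NⱼSⱼ = 11259·6.19 + 5413·9.31 + 9387·10.7 = 220529.14.
n_{East} = 1839·9387·10.7 / 220529.14 = 837.6.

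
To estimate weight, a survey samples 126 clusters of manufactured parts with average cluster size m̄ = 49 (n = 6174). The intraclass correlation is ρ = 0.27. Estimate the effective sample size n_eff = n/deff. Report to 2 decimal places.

deff = 1 + (49 − 1)·0.27 = 1 + 12.96 = 13.96.
n_eff = 6174 / 13.96 = 442.26.

442.26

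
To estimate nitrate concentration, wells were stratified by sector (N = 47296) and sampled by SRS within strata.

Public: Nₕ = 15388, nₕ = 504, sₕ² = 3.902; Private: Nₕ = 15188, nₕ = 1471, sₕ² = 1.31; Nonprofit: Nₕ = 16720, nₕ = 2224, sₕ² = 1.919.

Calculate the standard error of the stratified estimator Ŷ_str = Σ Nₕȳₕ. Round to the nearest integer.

1472

Var(Ŷ_str) = Σₕ Nₕ²(1 − fₕ)sₕ²/nₕ.
Public: 15388²·(1 − 504/15388)·3.902/504 = 1.7732034 × 10^6.
Private: 15188²·(1 − 1471/15188)·1.31/1471 = 185531.8.
Nonprofit: 16720²·(1 − 2224/16720)·1.919/2224 = 209134.
Sum = 2.1678692 × 10^6.
SE = √(2.1678692 × 10^6) = 1472.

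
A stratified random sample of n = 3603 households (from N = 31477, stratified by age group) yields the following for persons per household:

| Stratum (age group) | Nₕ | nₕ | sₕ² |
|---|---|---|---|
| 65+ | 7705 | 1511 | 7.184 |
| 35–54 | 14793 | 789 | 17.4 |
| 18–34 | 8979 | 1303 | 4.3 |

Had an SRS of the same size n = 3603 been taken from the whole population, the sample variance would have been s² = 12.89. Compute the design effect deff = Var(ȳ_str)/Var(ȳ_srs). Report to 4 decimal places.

Var(ȳ_str) = Σ Wₕ²(1−fₕ)sₕ²/nₕ with Wₕ = Nₕ/31477:
  65+: (7705/31477)²·(1−1511/7705)·7.184/1511 = 2.2901242 × 10^-4
  35–54: (14793/31477)²·(1−789/14793)·17.4/789 = 0.0046109874
  18–34: (8979/31477)²·(1−1303/8979)·4.3/1303 = 2.2956216 × 10^-4
  → Var(ȳ_str) = 0.005069562.
Var(ȳ_srs) = (1 − 3603/31477)·12.89/3603 = 0.0031680689.
deff = 0.005069562 / 0.0031680689 = 1.6002.

1.6002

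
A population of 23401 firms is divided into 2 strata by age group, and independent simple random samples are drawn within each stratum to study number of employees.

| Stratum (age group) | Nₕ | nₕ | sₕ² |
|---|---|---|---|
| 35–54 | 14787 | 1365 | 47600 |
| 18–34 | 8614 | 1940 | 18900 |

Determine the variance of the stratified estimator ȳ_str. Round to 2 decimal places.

Var(ȳ_str) = Σₕ Wₕ²(1 − fₕ)sₕ²/nₕ with Wₕ = Nₕ/N, N = 23401.
35–54: Wₕ = 0.63189607; term = 0.63189607²·(1 − 0.09231081)·47600/1365 = 12.638711.
18–34: Wₕ = 0.36810393; term = 0.36810393²·(1 − 0.22521477)·18900/1940 = 1.0227802.
Sum = 13.661491.

13.66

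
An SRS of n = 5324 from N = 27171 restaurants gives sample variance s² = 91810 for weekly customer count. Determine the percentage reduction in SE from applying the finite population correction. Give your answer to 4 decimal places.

10.3308

f = n/N = 5324/27171 = 0.19594421.
SE_no-fpc = √(s²/n) = 4.1526561; SE_fpc = √((1−f)s²/n) = 3.7236518.
Ratio = √(1−f) = 0.89669158. Reduction = 100·(1 − 0.89669158) = 10.3308%.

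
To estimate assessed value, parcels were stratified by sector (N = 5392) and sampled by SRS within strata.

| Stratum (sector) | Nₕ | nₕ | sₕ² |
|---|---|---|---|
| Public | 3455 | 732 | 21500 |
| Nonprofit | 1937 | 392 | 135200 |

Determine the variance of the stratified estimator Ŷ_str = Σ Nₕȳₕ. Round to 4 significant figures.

1.308 × 10^9

Var(Ŷ_str) = Σₕ Nₕ²(1 − fₕ)sₕ²/nₕ.
Public: 3455²·(1 − 732/3455)·21500/732 = 2.7632684 × 10^8.
Nonprofit: 1937²·(1 − 392/1937)·135200/392 = 1.0321641 × 10^9.
Sum = 1.3084909 × 10^9.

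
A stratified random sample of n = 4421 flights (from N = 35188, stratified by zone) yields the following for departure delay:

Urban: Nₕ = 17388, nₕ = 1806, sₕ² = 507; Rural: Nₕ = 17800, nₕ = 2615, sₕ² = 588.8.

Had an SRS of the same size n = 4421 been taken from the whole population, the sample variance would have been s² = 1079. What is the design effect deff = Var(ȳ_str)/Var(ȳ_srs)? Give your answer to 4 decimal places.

0.5182

Var(ȳ_str) = Σ Wₕ²(1−fₕ)sₕ²/nₕ with Wₕ = Nₕ/35188:
  Urban: (17388/35188)²·(1−1806/17388)·507/1806 = 0.061429061
  Rural: (17800/35188)²·(1−2615/17800)·588.8/2615 = 0.049152062
  → Var(ȳ_str) = 0.11058112.
Var(ȳ_srs) = (1 − 4421/35188)·1079/4421 = 0.21339857.
deff = 0.11058112 / 0.21339857 = 0.5182.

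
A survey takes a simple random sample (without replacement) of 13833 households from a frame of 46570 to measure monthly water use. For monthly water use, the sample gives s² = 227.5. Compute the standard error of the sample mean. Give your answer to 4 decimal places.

Under SRS without replacement, Var(ȳ) = (1 − f)·s²/n with f = n/N = 13833/46570 = 0.29703672.
Var(ȳ) = (1 − 0.29703672)·227.5/13833 = 0.70296328·0.016446179 = 0.01156106.
SE(ȳ) = √(0.01156106) = 0.1075.

0.1075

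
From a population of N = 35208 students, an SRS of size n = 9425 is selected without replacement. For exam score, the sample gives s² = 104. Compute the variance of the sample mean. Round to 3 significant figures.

Under SRS without replacement, Var(ȳ) = (1 − f)·s²/n with f = n/N = 9425/35208 = 0.26769484.
Var(ȳ) = (1 − 0.26769484)·104/9425 = 0.73230516·0.011034483 = 0.0080806086.

0.00808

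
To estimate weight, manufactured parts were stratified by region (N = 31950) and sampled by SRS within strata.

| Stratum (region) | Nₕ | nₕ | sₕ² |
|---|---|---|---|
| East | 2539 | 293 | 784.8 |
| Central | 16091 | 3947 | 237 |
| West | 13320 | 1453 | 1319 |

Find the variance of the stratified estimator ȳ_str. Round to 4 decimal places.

0.1670

Var(ȳ_str) = Σₕ Wₕ²(1 − fₕ)sₕ²/nₕ with Wₕ = Nₕ/N, N = 31950.
East: Wₕ = 0.07946792; term = 0.07946792²·(1 − 0.11539976)·784.8/293 = 0.014963118.
Central: Wₕ = 0.50363067; term = 0.50363067²·(1 − 0.24529240)·237/3947 = 0.011494347.
West: Wₕ = 0.41690141; term = 0.41690141²·(1 − 0.10908408)·1319/1453 = 0.14056676.
Sum = 0.16702423.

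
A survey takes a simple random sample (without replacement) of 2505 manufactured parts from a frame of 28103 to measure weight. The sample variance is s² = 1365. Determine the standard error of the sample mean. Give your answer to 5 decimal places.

Under SRS without replacement, Var(ȳ) = (1 − f)·s²/n with f = n/N = 2505/28103 = 0.08913639.
Var(ȳ) = (1 − 0.08913639)·1365/2505 = 0.91086361·0.54491018 = 0.49633885.
SE(ȳ) = √(0.49633885) = 0.70451.

0.70451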